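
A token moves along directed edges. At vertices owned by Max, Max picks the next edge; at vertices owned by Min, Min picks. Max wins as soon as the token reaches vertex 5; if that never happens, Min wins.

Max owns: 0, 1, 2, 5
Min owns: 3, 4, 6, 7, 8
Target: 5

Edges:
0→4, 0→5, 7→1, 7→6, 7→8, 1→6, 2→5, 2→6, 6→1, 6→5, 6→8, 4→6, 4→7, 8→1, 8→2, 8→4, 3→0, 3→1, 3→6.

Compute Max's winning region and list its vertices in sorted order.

0, 2, 5

A0 = {5}
A1: add {0, 2} — 0 (Max) has 0→5; 2 (Max) has 2→5.
A2 = A1; e.g. 1 (Max) has no edge into A1. Fixed point.
Max's winning region = {0, 2, 5}.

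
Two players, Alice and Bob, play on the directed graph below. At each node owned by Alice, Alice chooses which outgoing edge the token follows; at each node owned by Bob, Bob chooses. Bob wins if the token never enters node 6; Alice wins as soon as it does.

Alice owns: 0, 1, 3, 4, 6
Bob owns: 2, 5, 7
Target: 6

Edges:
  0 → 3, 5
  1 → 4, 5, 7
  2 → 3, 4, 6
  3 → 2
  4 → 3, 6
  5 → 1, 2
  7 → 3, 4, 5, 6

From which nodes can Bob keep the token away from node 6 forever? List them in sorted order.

0, 2, 3, 5, 7

A0 = {6}
A1: add {4} — 4 (Alice) has 4→6.
A2: add {1} — 1 (Alice) has 1→4.
A3 = A2; e.g. 0 (Alice) has no edge into A2. Fixed point.
Alice's attractor = {1, 4, 6}; Bob avoids the target exactly from the complement.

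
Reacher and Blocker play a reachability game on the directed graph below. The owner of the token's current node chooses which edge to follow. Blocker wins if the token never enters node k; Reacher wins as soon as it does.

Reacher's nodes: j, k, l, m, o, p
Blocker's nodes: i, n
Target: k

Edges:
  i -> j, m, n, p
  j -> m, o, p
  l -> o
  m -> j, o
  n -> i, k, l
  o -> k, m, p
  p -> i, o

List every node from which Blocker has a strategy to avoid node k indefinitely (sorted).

i, n

A0 = {k}
A1: add {o} — o (Reacher) has o→k.
A2: add {j, l, m, p} — j (Reacher) has j→o; l (Reacher) has l→o; m (Reacher) has m→o; p (Reacher) has p→o.
A3 = A2; e.g. i (Blocker) can still go to n. Fixed point.
Reacher's attractor = {j, k, l, m, o, p}; Blocker avoids the target exactly from the complement.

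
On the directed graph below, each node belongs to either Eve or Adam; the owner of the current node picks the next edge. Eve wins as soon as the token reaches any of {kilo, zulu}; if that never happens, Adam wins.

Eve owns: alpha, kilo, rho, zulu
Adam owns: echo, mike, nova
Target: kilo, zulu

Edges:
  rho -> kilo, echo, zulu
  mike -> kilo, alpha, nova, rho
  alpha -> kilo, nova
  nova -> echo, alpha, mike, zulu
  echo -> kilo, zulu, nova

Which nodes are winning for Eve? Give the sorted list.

alpha, kilo, rho, zulu

A0 = {kilo, zulu}
A1: add {alpha, rho} — alpha (Eve) has alpha→kilo; rho (Eve) has rho→kilo.
A2 = A1; e.g. echo (Adam) can still go to nova. Fixed point.
Eve's winning region = {alpha, kilo, rho, zulu}.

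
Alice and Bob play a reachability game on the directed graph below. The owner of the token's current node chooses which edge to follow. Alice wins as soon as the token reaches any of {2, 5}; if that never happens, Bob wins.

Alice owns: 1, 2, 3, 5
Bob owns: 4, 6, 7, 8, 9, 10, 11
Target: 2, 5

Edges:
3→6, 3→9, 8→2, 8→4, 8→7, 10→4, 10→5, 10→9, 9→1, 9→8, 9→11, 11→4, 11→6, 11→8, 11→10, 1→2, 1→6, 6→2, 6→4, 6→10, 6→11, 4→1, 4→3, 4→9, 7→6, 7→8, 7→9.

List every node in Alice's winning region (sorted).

1, 2, 5

A0 = {2, 5}
A1: add {1} — 1 (Alice) has 1→2.
A2 = A1; e.g. 3 (Alice) has no edge into A1. Fixed point.
Alice's winning region = {1, 2, 5}.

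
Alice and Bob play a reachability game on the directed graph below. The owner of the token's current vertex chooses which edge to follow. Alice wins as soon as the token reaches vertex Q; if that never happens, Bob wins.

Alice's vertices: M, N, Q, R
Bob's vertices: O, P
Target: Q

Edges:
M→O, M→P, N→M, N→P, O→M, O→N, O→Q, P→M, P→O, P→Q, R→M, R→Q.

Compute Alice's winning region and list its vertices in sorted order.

A0 = {Q}
A1: add {R} — R (Alice) has R→Q.
A2 = A1; e.g. M (Alice) has no edge into A1. Fixed point.
Alice's winning region = {Q, R}.

Q, R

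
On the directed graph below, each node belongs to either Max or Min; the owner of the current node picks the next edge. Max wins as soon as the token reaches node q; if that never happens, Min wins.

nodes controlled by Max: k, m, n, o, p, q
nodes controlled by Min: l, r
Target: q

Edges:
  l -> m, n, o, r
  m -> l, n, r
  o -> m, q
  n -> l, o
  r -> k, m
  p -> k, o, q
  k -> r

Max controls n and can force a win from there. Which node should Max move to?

A0 = {q}
A1: add {o, p} — o (Max) has o→q; p (Max) has p→q.
A2: add {n} — n (Max) has n→o.
A3: add {m} — m (Max) has m→n.
A4 = A3; e.g. k (Max) has no edge into A3. Fixed point.
From n, successor o is in the attractor (rank 1); the other successor l is not.

o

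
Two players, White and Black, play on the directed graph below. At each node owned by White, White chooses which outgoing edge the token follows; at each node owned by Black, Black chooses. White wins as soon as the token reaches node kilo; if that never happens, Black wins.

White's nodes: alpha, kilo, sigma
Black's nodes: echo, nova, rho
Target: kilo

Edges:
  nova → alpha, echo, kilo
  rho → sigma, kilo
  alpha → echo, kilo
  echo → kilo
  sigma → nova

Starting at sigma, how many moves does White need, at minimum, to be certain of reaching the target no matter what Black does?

A0 = {kilo}
A1: add {alpha, echo} — alpha (White) has alpha→kilo; echo (Black): all of {kilo} already in.
A2: add {nova} — nova (Black): all of {alpha, echo, kilo} already in.
A3: add {sigma} — sigma (White) has sigma→nova.
sigma enters the attractor at level 3, so White can force the target in 3 moves from there.

3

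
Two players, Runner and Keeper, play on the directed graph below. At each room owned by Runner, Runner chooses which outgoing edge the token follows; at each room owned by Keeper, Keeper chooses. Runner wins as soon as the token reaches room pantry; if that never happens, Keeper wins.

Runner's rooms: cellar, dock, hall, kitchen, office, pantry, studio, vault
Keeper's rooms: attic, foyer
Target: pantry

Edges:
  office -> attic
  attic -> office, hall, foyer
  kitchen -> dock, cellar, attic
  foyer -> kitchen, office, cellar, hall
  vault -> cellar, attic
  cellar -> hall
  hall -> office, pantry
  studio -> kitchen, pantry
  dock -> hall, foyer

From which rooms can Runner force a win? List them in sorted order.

A0 = {pantry}
A1: add {hall, studio} — studio (Runner) has studio→pantry; hall (Runner) has hall→pantry.
A2: add {cellar, dock} — dock (Runner) has dock→hall; cellar (Runner) has cellar→hall.
A3: add {kitchen, vault} — vault (Runner) has vault→cellar; kitchen (Runner) has kitchen→dock.
A4 = A3; e.g. office (Runner) has no edge into A3. Fixed point.
Runner's winning region = {cellar, dock, hall, kitchen, pantry, studio, vault}.

cellar, dock, hall, kitchen, pantry, studio, vault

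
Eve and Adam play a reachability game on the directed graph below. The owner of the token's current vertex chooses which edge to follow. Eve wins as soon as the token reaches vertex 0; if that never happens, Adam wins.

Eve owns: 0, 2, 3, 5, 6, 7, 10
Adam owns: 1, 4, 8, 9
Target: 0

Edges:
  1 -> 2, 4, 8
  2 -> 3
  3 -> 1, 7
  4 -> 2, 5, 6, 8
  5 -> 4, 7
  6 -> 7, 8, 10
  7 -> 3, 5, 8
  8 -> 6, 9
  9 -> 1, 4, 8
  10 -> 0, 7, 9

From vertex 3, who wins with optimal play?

A0 = {0}
A1: add {10} — 10 (Eve) has 10→0.
A2: add {6} — 6 (Eve) has 6→10.
A3 = A2; e.g. 1 (Adam) can still go to 2. Fixed point.
3 never enters the attractor, so Adam can avoid the target forever.

Adam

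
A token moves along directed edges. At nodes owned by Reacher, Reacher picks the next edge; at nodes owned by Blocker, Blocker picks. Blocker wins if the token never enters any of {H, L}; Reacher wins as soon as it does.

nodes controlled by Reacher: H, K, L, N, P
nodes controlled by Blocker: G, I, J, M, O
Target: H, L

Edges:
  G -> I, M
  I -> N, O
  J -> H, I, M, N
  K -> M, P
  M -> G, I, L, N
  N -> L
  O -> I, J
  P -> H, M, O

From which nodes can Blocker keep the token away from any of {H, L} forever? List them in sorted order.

G, I, J, M, O

A0 = {H, L}
A1: add {N, P} — N (Reacher) has N→L; P (Reacher) has P→H.
A2: add {K} — K (Reacher) has K→P.
A3 = A2; e.g. G (Blocker) can still go to I. Fixed point.
Reacher's attractor = {H, K, L, N, P}; Blocker avoids the target exactly from the complement.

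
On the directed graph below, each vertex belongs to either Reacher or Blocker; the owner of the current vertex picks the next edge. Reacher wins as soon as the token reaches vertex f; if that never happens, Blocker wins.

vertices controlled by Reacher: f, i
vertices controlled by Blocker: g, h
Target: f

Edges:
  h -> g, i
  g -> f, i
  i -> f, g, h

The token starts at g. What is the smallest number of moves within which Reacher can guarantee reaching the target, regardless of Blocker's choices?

A0 = {f}
A1: add {i} — i (Reacher) has i→f.
A2: add {g} — g (Blocker): all of {f, i} already in.
g enters the attractor at level 2, so Reacher can force the target in 2 moves from there.

2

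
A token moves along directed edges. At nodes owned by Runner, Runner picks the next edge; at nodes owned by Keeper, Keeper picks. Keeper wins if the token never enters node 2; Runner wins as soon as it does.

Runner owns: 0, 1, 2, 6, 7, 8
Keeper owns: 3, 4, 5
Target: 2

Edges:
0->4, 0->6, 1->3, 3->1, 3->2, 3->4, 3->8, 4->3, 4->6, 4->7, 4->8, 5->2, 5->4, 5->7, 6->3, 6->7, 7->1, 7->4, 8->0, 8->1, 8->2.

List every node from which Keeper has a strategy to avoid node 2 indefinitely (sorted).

0, 1, 3, 4, 5, 6, 7

A0 = {2}
A1: add {8} — 8 (Runner) has 8→2.
A2 = A1; e.g. 0 (Runner) has no edge into A1. Fixed point.
Runner's attractor = {2, 8}; Keeper avoids the target exactly from the complement.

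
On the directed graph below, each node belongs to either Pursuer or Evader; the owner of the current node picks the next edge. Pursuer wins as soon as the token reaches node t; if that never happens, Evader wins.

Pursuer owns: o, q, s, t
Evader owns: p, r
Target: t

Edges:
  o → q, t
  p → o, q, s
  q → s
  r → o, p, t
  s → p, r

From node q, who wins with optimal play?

Evader

A0 = {t}
A1: add {o} — o (Pursuer) has o→t.
A2 = A1; e.g. p (Evader) can still go to q. Fixed point.
q never enters the attractor, so Evader can avoid the target forever.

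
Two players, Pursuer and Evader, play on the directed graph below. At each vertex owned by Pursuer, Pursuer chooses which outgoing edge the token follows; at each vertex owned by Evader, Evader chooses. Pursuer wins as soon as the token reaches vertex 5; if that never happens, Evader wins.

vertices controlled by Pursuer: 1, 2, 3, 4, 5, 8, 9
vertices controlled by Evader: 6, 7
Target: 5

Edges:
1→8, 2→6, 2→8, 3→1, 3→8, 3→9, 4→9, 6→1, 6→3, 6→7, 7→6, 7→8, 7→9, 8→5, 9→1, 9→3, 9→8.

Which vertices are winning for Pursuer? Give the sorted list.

A0 = {5}
A1: add {8} — 8 (Pursuer) has 8→5.
A2: add {1, 2, 3, 9} — 1 (Pursuer) has 1→8; 2 (Pursuer) has 2→8; 3 (Pursuer) has 3→8; 9 (Pursuer) has 9→8.
A3: add {4} — 4 (Pursuer) has 4→9.
A4 = A3; e.g. 6 (Evader) can still go to 7. Fixed point.
Pursuer's winning region = {1, 2, 3, 4, 5, 8, 9}.

1, 2, 3, 4, 5, 8, 9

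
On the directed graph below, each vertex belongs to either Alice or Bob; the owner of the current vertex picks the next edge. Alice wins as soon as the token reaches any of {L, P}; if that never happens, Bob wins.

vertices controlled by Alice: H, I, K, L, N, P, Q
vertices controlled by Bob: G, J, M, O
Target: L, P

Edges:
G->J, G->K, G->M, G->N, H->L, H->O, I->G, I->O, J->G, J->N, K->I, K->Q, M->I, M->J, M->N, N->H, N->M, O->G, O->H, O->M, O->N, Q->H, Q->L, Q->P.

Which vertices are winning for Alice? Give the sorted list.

H, K, L, N, P, Q

A0 = {L, P}
A1: add {H, Q} — H (Alice) has H→L; Q (Alice) has Q→L.
A2: add {K, N} — K (Alice) has K→Q; N (Alice) has N→H.
A3 = A2; e.g. G (Bob) can still go to J. Fixed point.
Alice's winning region = {H, K, L, N, P, Q}.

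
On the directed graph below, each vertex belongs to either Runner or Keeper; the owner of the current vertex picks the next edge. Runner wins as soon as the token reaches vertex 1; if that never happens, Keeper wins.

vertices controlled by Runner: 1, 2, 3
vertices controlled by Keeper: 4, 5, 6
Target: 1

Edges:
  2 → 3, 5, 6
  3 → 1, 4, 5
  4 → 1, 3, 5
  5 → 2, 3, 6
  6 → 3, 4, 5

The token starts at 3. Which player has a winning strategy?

A0 = {1}
A1: add {3} — 3 (Runner) has 3→1.
3 ∈ A1, so Runner can force the target.

Runner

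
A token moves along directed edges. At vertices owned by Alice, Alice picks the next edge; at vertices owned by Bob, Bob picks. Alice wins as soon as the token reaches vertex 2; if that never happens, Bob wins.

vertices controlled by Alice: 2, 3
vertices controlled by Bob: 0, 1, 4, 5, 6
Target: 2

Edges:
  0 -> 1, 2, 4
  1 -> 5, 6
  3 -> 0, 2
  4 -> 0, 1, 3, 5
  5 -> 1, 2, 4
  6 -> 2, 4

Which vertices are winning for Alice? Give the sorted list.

2, 3

A0 = {2}
A1: add {3} — 3 (Alice) has 3→2.
A2 = A1; e.g. 0 (Bob) can still go to 1. Fixed point.
Alice's winning region = {2, 3}.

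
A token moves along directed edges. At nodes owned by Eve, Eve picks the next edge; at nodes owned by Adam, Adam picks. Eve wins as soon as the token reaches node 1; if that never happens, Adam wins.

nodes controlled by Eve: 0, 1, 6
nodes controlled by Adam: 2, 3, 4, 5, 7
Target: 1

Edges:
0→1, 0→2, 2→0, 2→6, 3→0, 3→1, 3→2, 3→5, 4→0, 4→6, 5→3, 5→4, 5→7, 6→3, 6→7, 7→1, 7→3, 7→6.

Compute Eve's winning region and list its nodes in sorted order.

A0 = {1}
A1: add {0} — 0 (Eve) has 0→1.
A2 = A1; e.g. 2 (Adam) can still go to 6. Fixed point.
Eve's winning region = {0, 1}.

0, 1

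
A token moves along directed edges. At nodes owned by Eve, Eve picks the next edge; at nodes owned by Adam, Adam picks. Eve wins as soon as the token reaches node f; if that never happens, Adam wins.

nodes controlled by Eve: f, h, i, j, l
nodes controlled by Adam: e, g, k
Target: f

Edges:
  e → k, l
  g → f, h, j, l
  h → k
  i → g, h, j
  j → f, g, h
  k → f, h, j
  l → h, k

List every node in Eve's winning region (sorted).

A0 = {f}
A1: add {j} — j (Eve) has j→f.
A2: add {i} — i (Eve) has i→j.
A3 = A2; e.g. e (Adam) can still go to k. Fixed point.
Eve's winning region = {f, i, j}.

f, i, j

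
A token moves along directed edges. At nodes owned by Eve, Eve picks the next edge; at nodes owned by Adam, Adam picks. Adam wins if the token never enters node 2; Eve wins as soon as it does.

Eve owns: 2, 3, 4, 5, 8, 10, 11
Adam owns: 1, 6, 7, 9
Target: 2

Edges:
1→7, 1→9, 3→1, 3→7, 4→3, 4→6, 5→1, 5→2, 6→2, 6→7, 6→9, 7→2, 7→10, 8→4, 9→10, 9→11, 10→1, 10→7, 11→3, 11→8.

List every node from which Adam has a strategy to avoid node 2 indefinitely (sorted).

A0 = {2}
A1: add {5} — 5 (Eve) has 5→2.
A2 = A1; e.g. 1 (Adam) can still go to 7. Fixed point.
Eve's attractor = {2, 5}; Adam avoids the target exactly from the complement.

1, 3, 4, 6, 7, 8, 9, 10, 11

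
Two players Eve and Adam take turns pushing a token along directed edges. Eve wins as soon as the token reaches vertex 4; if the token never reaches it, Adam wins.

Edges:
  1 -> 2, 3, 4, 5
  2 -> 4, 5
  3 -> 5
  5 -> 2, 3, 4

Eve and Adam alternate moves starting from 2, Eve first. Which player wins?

Track states (vertex, player-to-move).
A0 = {(4,Eve), (4,Adam)}
A1: add {(1,Eve), (2,Eve), (5,Eve)}.
(2,Eve) ∈ A1 ⇒ Eve forces the target.

Eve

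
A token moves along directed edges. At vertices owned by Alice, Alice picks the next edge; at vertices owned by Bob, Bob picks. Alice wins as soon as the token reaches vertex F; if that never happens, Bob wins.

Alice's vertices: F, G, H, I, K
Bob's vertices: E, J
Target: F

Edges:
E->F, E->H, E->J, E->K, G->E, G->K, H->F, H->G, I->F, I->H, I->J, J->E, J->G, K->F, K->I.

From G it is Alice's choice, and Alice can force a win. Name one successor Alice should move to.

K

A0 = {F}
A1: add {H, I, K} — H (Alice) has H→F; I (Alice) has I→F; K (Alice) has K→F.
A2: add {G} — G (Alice) has G→K.
A3 = A2; e.g. E (Bob) can still go to J. Fixed point.
From G, successor K is in the attractor (rank 1); the other successor E is not.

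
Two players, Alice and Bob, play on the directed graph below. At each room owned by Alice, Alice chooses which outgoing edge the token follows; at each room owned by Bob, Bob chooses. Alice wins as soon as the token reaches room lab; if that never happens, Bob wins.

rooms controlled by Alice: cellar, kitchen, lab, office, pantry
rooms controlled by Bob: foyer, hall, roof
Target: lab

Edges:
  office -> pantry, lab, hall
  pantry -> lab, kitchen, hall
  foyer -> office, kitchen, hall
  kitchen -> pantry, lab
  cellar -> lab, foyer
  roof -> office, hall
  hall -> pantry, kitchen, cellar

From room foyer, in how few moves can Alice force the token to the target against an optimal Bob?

A0 = {lab}
A1: add {cellar, kitchen, office, pantry} — office (Alice) has office→lab; pantry (Alice) has pantry→lab; kitchen (Alice) has kitchen→lab; cellar (Alice) has cellar→lab.
A2: add {hall} — hall (Bob): all of {pantry, kitchen, cellar} already in.
A3: add {foyer, roof} — foyer (Bob): all of {office, kitchen, hall} already in; roof (Bob): all of {office, hall} already in.
A3 = all vertices. Fixed point.
foyer enters the attractor at level 3, so Alice can force the target in 3 moves from there.

3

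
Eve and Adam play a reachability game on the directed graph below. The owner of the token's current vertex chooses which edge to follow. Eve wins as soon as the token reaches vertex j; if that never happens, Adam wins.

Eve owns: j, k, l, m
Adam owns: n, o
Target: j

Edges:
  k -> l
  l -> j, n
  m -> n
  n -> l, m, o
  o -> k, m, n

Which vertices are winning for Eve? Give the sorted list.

j, k, l

A0 = {j}
A1: add {l} — l (Eve) has l→j.
A2: add {k} — k (Eve) has k→l.
A3 = A2; e.g. m (Eve) has no edge into A2. Fixed point.
Eve's winning region = {j, k, l}.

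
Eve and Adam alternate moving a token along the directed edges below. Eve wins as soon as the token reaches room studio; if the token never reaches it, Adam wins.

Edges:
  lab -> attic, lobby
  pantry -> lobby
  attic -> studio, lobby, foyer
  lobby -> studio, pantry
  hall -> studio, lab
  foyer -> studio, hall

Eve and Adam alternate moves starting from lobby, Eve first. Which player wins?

Eve

Track states (vertex, player-to-move).
A0 = {(studio,Eve), (studio,Adam)}
A1: add {(attic,Eve), (lobby,Eve), (hall,Eve), (foyer,Eve)}.
(lobby,Eve) ∈ A1 ⇒ Eve forces the target.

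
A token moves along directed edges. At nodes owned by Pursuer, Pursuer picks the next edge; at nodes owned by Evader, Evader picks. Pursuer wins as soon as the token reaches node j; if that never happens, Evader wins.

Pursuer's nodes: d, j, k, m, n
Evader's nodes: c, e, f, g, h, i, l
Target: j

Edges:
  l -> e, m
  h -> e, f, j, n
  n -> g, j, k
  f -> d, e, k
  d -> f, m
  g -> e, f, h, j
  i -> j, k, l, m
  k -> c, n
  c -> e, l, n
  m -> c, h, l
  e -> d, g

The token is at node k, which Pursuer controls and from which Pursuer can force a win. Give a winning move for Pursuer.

A0 = {j}
A1: add {n} — n (Pursuer) has n→j.
A2: add {k} — k (Pursuer) has k→n.
A3 = A2; e.g. c (Evader) can still go to e. Fixed point.
From k, successor n is in the attractor (rank 1); the other successor c is not.

n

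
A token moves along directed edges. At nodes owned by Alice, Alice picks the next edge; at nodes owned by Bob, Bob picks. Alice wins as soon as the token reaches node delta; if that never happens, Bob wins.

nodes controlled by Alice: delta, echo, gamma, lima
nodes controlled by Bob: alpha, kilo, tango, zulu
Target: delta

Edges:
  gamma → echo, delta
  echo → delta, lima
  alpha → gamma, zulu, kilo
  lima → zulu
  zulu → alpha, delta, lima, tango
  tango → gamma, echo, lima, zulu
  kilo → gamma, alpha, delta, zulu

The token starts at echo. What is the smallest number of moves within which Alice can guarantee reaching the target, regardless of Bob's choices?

1

A0 = {delta}
A1: add {echo, gamma} — gamma (Alice) has gamma→delta; echo (Alice) has echo→delta.
A2 = A1; e.g. alpha (Bob) can still go to zulu. Fixed point.
echo enters the attractor at level 1, so Alice can force the target in 1 move from there.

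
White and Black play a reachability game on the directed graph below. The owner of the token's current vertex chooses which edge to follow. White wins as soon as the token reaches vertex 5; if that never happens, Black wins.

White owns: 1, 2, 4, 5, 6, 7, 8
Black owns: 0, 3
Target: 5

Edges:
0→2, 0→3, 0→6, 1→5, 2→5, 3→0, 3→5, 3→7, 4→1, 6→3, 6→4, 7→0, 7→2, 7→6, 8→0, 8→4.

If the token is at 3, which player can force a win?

Black

A0 = {5}
A1: add {1, 2} — 1 (White) has 1→5; 2 (White) has 2→5.
A2: add {4, 7} — 4 (White) has 4→1; 7 (White) has 7→2.
A3: add {6, 8} — 6 (White) has 6→4; 8 (White) has 8→4.
A4 = A3; e.g. 0 (Black) can still go to 3. Fixed point.
3 never enters the attractor, so Black can avoid the target forever.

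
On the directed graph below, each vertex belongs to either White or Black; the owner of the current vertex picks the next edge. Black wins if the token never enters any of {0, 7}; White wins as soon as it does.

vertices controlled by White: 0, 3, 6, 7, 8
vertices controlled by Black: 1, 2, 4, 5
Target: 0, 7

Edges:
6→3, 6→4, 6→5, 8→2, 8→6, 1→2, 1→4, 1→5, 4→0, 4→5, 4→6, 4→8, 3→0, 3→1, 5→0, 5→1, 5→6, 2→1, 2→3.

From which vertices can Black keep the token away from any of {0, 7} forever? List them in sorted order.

1, 2, 4, 5

A0 = {0, 7}
A1: add {3} — 3 (White) has 3→0.
A2: add {6} — 6 (White) has 6→3.
A3: add {8} — 8 (White) has 8→6.
A4 = A3; e.g. 1 (Black) can still go to 2. Fixed point.
White's attractor = {0, 3, 6, 7, 8}; Black avoids the target exactly from the complement.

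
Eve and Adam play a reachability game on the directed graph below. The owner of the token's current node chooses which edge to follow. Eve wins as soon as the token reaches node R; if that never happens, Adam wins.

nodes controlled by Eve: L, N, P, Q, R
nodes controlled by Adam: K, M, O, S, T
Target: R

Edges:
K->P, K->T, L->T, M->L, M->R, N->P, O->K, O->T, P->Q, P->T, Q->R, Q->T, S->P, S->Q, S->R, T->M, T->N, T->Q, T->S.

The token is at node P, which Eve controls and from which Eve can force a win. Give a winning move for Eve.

Q

A0 = {R}
A1: add {Q} — Q (Eve) has Q→R.
A2: add {P} — P (Eve) has P→Q.
A3: add {N, S} — N (Eve) has N→P; S (Adam): all of {P, Q, R} already in.
A4 = A3; e.g. K (Adam) can still go to T. Fixed point.
From P, successor Q is in the attractor (rank 1); the other successor T is not.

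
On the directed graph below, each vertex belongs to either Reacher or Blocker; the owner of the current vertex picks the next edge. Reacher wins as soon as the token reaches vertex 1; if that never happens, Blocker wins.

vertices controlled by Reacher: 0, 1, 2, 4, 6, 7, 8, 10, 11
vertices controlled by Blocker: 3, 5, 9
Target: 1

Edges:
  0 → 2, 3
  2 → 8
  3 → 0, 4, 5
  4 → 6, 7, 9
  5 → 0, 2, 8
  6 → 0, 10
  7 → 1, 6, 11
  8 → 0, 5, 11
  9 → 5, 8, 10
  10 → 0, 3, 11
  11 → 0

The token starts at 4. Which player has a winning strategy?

Reacher

A0 = {1}
A1: add {7} — 7 (Reacher) has 7→1.
A2: add {4} — 4 (Reacher) has 4→7.
A3 = A2; e.g. 0 (Reacher) has no edge into A2. Fixed point.
4 ∈ A2, so Reacher can force the target.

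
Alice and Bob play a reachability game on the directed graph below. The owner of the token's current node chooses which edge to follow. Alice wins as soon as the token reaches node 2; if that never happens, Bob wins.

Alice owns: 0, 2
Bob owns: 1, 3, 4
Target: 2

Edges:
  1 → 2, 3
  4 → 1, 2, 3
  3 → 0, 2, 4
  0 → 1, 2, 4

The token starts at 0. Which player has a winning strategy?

Alice

A0 = {2}
A1: add {0} — 0 (Alice) has 0→2.
A2 = A1; e.g. 1 (Bob) can still go to 3. Fixed point.
0 ∈ A1, so Alice can force the target.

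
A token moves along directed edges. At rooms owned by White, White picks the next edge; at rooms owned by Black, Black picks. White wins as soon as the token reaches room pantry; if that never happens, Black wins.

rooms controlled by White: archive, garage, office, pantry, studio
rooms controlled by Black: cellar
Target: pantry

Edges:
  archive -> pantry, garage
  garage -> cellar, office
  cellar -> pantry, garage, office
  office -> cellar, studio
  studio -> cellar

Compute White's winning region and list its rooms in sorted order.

archive, pantry

A0 = {pantry}
A1: add {archive} — archive (White) has archive→pantry.
A2 = A1; e.g. garage (White) has no edge into A1. Fixed point.
White's winning region = {archive, pantry}.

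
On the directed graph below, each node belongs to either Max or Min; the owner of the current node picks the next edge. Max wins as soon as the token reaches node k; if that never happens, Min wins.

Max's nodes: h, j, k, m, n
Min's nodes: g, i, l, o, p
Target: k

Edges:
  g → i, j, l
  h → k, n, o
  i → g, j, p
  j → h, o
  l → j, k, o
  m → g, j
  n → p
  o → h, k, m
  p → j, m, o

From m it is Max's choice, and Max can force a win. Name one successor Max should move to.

A0 = {k}
A1: add {h} — h (Max) has h→k.
A2: add {j} — j (Max) has j→h.
A3: add {m} — m (Max) has m→j.
A4: add {o} — o (Min): all of {h, k, m} already in.
A5: add {l, p} — l (Min): all of {j, k, o} already in; p (Min): all of {j, m, o} already in.
A6: add {n} — n (Max) has n→p.
A7 = A6; e.g. g (Min) can still go to i. Fixed point.
From m, successor j is in the attractor (rank 2); the other successor g is not.

j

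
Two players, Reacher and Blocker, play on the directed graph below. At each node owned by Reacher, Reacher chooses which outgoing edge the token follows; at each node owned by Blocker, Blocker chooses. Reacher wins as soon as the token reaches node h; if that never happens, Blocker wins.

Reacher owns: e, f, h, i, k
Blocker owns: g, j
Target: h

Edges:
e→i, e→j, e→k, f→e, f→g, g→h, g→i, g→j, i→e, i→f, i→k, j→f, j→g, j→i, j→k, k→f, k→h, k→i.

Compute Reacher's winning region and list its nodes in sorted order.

e, f, h, i, k

A0 = {h}
A1: add {k} — k (Reacher) has k→h.
A2: add {e, i} — e (Reacher) has e→k; i (Reacher) has i→k.
A3: add {f} — f (Reacher) has f→e.
A4 = A3; e.g. g (Blocker) can still go to j. Fixed point.
Reacher's winning region = {e, f, h, i, k}.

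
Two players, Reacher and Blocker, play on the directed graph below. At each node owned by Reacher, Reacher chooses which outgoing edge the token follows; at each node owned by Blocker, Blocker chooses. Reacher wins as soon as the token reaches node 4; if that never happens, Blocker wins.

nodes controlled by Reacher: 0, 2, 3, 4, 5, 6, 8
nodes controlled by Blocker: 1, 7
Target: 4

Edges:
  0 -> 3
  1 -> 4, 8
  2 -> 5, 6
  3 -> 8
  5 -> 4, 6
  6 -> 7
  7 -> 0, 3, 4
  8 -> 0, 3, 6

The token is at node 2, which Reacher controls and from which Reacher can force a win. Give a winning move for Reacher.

5

A0 = {4}
A1: add {5} — 5 (Reacher) has 5→4.
A2: add {2} — 2 (Reacher) has 2→5.
A3 = A2; e.g. 0 (Reacher) has no edge into A2. Fixed point.
From 2, successor 5 is in the attractor (rank 1); the other successor 6 is not.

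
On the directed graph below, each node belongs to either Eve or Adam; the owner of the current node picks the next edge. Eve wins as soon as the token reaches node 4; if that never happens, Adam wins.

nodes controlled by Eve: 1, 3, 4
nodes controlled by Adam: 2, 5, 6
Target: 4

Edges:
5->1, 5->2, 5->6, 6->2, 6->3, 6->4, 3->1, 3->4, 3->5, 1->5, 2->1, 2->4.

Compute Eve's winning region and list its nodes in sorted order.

3, 4

A0 = {4}
A1: add {3} — 3 (Eve) has 3→4.
A2 = A1; e.g. 1 (Eve) has no edge into A1. Fixed point.
Eve's winning region = {3, 4}.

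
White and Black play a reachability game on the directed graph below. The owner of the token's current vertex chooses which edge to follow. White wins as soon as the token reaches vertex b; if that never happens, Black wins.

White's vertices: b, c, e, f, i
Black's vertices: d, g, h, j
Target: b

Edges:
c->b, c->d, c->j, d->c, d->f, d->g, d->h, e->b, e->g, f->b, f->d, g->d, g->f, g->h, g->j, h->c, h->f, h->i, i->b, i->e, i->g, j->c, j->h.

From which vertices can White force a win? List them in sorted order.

A0 = {b}
A1: add {c, e, f, i} — c (White) has c→b; e (White) has e→b; f (White) has f→b; i (White) has i→b.
A2: add {h} — h (Black): all of {c, f, i} already in.
A3: add {j} — j (Black): all of {c, h} already in.
A4 = A3; e.g. d (Black) can still go to g. Fixed point.
White's winning region = {b, c, e, f, h, i, j}.

b, c, e, f, h, i, j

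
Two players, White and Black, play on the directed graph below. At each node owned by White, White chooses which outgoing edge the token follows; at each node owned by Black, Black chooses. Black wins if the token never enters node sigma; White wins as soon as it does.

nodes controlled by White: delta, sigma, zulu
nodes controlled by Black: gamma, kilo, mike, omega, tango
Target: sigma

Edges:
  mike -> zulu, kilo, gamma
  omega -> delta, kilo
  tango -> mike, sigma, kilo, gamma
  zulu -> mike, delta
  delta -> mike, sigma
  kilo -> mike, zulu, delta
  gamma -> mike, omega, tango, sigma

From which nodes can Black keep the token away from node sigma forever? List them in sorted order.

A0 = {sigma}
A1: add {delta} — delta (White) has delta→sigma.
A2: add {zulu} — zulu (White) has zulu→delta.
A3 = A2; e.g. mike (Black) can still go to kilo. Fixed point.
White's attractor = {delta, sigma, zulu}; Black avoids the target exactly from the complement.

gamma, kilo, mike, omega, tango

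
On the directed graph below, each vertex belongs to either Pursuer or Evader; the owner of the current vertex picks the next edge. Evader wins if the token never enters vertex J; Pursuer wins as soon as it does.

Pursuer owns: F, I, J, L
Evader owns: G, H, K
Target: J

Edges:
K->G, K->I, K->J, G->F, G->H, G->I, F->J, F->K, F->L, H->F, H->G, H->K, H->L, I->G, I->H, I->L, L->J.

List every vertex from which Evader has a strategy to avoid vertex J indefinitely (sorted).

A0 = {J}
A1: add {F, L} — F (Pursuer) has F→J; L (Pursuer) has L→J.
A2: add {I} — I (Pursuer) has I→L.
A3 = A2; e.g. G (Evader) can still go to H. Fixed point.
Pursuer's attractor = {F, I, J, L}; Evader avoids the target exactly from the complement.

G, H, K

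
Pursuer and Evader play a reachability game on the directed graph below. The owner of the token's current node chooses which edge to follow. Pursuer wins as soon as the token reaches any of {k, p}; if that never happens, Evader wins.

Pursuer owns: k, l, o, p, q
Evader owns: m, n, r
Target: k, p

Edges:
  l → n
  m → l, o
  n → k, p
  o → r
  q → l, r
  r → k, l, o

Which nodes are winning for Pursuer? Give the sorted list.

k, l, n, p, q

A0 = {k, p}
A1: add {n} — n (Evader): all of {k, p} already in.
A2: add {l} — l (Pursuer) has l→n.
A3: add {q} — q (Pursuer) has q→l.
A4 = A3; e.g. m (Evader) can still go to o. Fixed point.
Pursuer's winning region = {k, l, n, p, q}.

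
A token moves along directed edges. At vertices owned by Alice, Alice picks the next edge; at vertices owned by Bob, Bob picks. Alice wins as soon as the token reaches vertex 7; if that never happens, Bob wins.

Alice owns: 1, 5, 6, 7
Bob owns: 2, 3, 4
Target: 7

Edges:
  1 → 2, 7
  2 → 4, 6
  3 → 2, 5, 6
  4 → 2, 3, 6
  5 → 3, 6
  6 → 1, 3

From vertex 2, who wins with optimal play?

A0 = {7}
A1: add {1} — 1 (Alice) has 1→7.
A2: add {6} — 6 (Alice) has 6→1.
A3: add {5} — 5 (Alice) has 5→6.
A4 = A3; e.g. 2 (Bob) can still go to 4. Fixed point.
2 never enters the attractor, so Bob can avoid the target forever.

Bob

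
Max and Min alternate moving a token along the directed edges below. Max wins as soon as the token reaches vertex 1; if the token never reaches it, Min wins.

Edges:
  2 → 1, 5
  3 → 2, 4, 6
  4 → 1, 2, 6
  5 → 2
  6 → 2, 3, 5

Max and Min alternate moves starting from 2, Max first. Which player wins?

Track states (vertex, player-to-move).
A0 = {(1,Max), (1,Min)}
A1: add {(2,Max), (4,Max)}.
(2,Max) ∈ A1 ⇒ Max forces the target.

Max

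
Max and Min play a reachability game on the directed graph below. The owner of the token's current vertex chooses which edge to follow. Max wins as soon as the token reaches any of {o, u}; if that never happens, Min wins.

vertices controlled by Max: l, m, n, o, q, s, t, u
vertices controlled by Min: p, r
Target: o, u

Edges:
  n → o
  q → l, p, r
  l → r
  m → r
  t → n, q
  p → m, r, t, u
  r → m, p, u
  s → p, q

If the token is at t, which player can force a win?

Max

A0 = {o, u}
A1: add {n} — n (Max) has n→o.
A2: add {t} — t (Max) has t→n.
A3 = A2; e.g. l (Max) has no edge into A2. Fixed point.
t ∈ A2, so Max can force the target.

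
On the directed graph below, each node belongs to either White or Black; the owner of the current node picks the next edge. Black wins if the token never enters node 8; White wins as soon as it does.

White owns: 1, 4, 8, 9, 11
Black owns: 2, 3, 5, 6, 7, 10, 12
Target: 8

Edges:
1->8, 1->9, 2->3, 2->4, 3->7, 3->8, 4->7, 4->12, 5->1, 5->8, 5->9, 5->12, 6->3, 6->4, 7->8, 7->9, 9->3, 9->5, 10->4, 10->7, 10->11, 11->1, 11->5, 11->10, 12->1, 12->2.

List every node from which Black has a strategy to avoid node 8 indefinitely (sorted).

2, 3, 4, 5, 6, 7, 9, 10, 12

A0 = {8}
A1: add {1} — 1 (White) has 1→8.
A2: add {11} — 11 (White) has 11→1.
A3 = A2; e.g. 2 (Black) can still go to 3. Fixed point.
White's attractor = {1, 8, 11}; Black avoids the target exactly from the complement.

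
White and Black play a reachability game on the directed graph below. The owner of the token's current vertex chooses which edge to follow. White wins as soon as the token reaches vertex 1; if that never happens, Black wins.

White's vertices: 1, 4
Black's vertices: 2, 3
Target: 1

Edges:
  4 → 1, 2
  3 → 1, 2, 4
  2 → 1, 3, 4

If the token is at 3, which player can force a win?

Black

A0 = {1}
A1: add {4} — 4 (White) has 4→1.
A2 = A1; e.g. 2 (Black) can still go to 3. Fixed point.
3 never enters the attractor, so Black can avoid the target forever.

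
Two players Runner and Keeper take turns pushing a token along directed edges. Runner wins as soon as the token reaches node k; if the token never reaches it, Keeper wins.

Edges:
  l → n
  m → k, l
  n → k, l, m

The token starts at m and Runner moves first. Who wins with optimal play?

Track states (vertex, player-to-move).
A0 = {(k,Runner), (k,Keeper)}
A1: add {(m,Runner), (n,Runner)}.
(m,Runner) ∈ A1 ⇒ Runner forces the target.

Runner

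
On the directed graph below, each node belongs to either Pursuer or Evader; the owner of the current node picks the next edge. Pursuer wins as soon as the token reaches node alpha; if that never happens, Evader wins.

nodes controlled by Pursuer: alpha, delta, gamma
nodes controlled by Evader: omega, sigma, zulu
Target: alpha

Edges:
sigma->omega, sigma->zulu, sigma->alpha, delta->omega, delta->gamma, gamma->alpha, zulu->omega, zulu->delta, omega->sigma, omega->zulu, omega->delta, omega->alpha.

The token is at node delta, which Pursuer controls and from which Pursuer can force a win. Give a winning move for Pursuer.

gamma

A0 = {alpha}
A1: add {gamma} — gamma (Pursuer) has gamma→alpha.
A2: add {delta} — delta (Pursuer) has delta→gamma.
A3 = A2; e.g. omega (Evader) can still go to sigma. Fixed point.
From delta, successor gamma is in the attractor (rank 1); the other successor omega is not.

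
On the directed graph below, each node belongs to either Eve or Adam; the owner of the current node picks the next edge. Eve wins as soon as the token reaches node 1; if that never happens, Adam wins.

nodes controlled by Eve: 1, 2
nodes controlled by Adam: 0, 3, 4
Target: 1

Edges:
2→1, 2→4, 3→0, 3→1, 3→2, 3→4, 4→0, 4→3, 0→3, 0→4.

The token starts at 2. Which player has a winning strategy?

Eve

A0 = {1}
A1: add {2} — 2 (Eve) has 2→1.
A2 = A1; e.g. 0 (Adam) can still go to 3. Fixed point.
2 ∈ A1, so Eve can force the target.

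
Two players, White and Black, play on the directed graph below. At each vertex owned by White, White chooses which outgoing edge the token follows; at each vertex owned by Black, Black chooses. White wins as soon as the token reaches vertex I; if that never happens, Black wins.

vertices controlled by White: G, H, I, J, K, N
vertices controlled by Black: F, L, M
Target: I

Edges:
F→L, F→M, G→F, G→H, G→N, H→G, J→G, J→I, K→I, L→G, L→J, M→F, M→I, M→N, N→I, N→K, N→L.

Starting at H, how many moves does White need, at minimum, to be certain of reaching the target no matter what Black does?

A0 = {I}
A1: add {J, K, N} — J (White) has J→I; K (White) has K→I; N (White) has N→I.
A2: add {G} — G (White) has G→N.
A3: add {H, L} — H (White) has H→G; L (Black): all of {G, J} already in.
A4 = A3; e.g. F (Black) can still go to M. Fixed point.
H enters the attractor at level 3, so White can force the target in 3 moves from there.

3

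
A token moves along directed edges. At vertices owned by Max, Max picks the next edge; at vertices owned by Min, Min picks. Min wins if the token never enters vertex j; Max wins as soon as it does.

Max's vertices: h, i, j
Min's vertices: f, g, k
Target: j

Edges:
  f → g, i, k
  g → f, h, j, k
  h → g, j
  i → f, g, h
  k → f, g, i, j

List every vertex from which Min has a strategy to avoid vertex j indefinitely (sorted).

A0 = {j}
A1: add {h} — h (Max) has h→j.
A2: add {i} — i (Max) has i→h.
A3 = A2; e.g. f (Min) can still go to g. Fixed point.
Max's attractor = {h, i, j}; Min avoids the target exactly from the complement.

f, g, k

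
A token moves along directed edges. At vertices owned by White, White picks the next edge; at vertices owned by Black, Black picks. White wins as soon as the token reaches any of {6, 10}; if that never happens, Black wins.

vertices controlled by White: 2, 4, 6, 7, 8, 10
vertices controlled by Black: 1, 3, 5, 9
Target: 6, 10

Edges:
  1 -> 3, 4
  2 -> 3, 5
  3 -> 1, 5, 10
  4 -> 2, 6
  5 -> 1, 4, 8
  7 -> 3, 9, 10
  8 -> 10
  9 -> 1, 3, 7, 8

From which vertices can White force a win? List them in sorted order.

A0 = {6, 10}
A1: add {4, 7, 8} — 4 (White) has 4→6; 7 (White) has 7→10; 8 (White) has 8→10.
A2 = A1; e.g. 1 (Black) can still go to 3. Fixed point.
White's winning region = {4, 6, 7, 8, 10}.

4, 6, 7, 8, 10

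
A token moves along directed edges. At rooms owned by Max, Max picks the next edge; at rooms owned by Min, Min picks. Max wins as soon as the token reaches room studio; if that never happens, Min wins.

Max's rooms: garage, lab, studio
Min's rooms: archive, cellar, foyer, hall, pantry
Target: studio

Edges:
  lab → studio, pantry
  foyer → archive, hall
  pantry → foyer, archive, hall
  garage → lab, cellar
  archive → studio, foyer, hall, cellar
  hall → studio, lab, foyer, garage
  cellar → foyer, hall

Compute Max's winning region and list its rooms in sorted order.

garage, lab, studio

A0 = {studio}
A1: add {lab} — lab (Max) has lab→studio.
A2: add {garage} — garage (Max) has garage→lab.
A3 = A2; e.g. foyer (Min) can still go to archive. Fixed point.
Max's winning region = {garage, lab, studio}.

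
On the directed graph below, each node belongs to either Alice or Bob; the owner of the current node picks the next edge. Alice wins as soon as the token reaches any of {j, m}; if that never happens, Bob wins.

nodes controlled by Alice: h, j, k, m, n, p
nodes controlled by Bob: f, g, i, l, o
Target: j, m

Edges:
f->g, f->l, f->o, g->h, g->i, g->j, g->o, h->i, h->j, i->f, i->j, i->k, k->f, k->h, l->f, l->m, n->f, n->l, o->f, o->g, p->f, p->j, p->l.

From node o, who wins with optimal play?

Bob

A0 = {j, m}
A1: add {h, p} — h (Alice) has h→j; p (Alice) has p→j.
A2: add {k} — k (Alice) has k→h.
A3 = A2; e.g. f (Bob) can still go to g. Fixed point.
o never enters the attractor, so Bob can avoid the target forever.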